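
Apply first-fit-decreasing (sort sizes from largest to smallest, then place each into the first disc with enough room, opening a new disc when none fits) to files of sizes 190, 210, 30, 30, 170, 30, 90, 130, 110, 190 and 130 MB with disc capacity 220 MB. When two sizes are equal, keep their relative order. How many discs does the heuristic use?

7

Sorted descending: 210, 190, 190, 170, 130, 130, 110, 90, 30, 30, 30.
  210 → disc 1 (new)  [load 210/220]
  190 → disc 2 (new)  [load 190/220]
  190 → disc 3 (new)  [load 190/220]
  170 → disc 4 (new)  [load 170/220]
  130 → disc 5 (new)  [load 130/220]
  130 → disc 6 (new)  [load 130/220]
  110 → disc 7 (new)  [load 110/220]
  90 → disc 5  [load 220/220]
  30 → disc 2  [load 220/220]
  30 → disc 3  [load 220/220]
  30 → disc 4  [load 200/220]
7 discs opened.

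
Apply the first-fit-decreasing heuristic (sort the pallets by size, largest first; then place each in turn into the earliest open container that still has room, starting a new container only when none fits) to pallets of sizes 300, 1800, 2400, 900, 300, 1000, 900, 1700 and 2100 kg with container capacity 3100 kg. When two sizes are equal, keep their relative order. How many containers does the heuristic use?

4

Sorted descending: 2400, 2100, 1800, 1700, 1000, 900, 900, 300, 300.
  2400 → container 1 (new)  [load 2400/3100]
  2100 → container 2 (new)  [load 2100/3100]
  1800 → container 3 (new)  [load 1800/3100]
  1700 → container 4 (new)  [load 1700/3100]
  1000 → container 2  [load 3100/3100]
  900 → container 3  [load 2700/3100]
  900 → container 4  [load 2600/3100]
  300 → container 1  [load 2700/3100]
  300 → container 1  [load 3000/3100]
4 containers opened.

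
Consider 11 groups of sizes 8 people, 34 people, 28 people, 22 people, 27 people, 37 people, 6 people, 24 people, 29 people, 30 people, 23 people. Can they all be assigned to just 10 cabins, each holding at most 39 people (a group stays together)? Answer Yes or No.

A valid assignment using 9 cabins:
  cabin 1: 37 = 37
  cabin 2: 34 = 34
  cabin 3: 30 + 8 = 38
  cabin 4: 29 + 6 = 35
  cabin 5: 28 = 28
  cabin 6: 27 = 27
  cabin 7: 24 = 24
  cabin 8: 23 = 23
  cabin 9: 22 = 22
That uses only 9 ≤ 10, so 10 cabins are enough.

Yes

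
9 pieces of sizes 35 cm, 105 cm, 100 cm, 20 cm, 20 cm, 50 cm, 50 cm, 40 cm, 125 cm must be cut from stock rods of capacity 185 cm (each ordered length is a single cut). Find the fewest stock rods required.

Total = 125 + 105 + 100 + 50 + 50 + 40 + 35 + 20 + 20 = 545 cm.
Lower bound: ⌈545/185⌉ = 3 stock rods.
A packing using 3 stock rods:
  stock rod 1: 125 + 50 = 175
  stock rod 2: 105 + 40 + 20 + 20 = 185
  stock rod 3: 100 + 50 + 35 = 185
This matches the lower bound, so 3 is optimal.

3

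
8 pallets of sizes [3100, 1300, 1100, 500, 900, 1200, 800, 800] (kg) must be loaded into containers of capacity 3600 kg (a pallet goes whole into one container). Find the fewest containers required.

3

Total = 3100 + 1300 + 1200 + 1100 + 900 + 800 + 800 + 500 = 9700 kg.
Lower bound: ⌈9700/3600⌉ = 3 containers.
A packing using 3 containers:
  container 1: 3100 + 500 = 3600
  container 2: 1300 + 1200 + 1100 = 3600
  container 3: 900 + 800 + 800 = 2500
This matches the lower bound, so 3 is optimal.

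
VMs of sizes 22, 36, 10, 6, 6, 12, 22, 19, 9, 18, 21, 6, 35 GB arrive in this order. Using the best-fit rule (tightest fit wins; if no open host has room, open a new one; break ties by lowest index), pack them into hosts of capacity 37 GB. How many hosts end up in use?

7

  22 → host 1 (new)  [load 22/37]
  36 → host 2 (new)  [load 36/37]
  10 → host 1  [load 32/37]
  6 → host 3 (new)  [load 6/37]
  6 → host 3  [load 12/37]
  12 → host 3  [load 24/37]
  22 → host 4 (new)  [load 22/37]
  19 → host 5 (new)  [load 19/37]
  9 → host 3  [load 33/37]
  18 → host 5  [load 37/37]
  21 → host 6 (new)  [load 21/37]
  6 → host 4  [load 28/37]
  35 → host 7 (new)  [load 35/37]
7 hosts opened.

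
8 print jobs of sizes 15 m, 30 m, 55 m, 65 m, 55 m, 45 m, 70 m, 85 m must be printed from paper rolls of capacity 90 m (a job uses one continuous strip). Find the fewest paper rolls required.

6

Total = 85 + 70 + 65 + 55 + 55 + 45 + 30 + 15 = 420 m.
Lower bound: ⌈420/90⌉ = 5 paper rolls.
A packing using 6 paper rolls:
  roll 1: 85 = 85
  roll 2: 70 + 15 = 85
  roll 3: 65 = 65
  roll 4: 55 + 30 = 85
  roll 5: 55 = 55
  roll 6: 45 = 45
No arrangement into 5 paper rolls stays within capacity, so 6 is optimal.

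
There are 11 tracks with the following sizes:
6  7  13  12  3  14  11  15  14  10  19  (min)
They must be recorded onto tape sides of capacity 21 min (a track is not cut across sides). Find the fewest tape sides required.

Total = 19 + 15 + 14 + 14 + 13 + 12 + 11 + 10 + 7 + 6 + 3 = 124 min.
Lower bound: ⌈124/21⌉ = 6 tape sides.
Also, 7 tracks each exceed 21/2 min, and no two of those can share a side, so at least 7 tape sides are needed.
A packing using 7 tape sides:
  side 1: 19 = 19
  side 2: 15 + 6 = 21
  side 3: 14 + 7 = 21
  side 4: 14 + 3 = 17
  side 5: 13 = 13
  side 6: 12 = 12
  side 7: 11 + 10 = 21
This matches the lower bound, so 7 is optimal.

7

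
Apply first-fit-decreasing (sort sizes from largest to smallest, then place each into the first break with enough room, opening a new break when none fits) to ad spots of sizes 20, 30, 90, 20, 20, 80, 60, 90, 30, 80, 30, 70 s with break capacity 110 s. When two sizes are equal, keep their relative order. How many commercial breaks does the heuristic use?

6

Sorted descending: 90, 90, 80, 80, 70, 60, 30, 30, 30, 20, 20, 20.
  90 → break 1 (new)  [load 90/110]
  90 → break 2 (new)  [load 90/110]
  80 → break 3 (new)  [load 80/110]
  80 → break 4 (new)  [load 80/110]
  70 → break 5 (new)  [load 70/110]
  60 → break 6 (new)  [load 60/110]
  30 → break 3  [load 110/110]
  30 → break 4  [load 110/110]
  30 → break 5  [load 100/110]
  20 → break 1  [load 110/110]
  20 → break 2  [load 110/110]
  20 → break 6  [load 80/110]
6 commercial breaks opened.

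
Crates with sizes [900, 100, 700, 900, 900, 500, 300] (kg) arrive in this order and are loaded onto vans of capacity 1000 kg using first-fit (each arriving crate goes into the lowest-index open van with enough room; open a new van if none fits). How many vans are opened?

  900 → van 1 (new)  [load 900/1000]
  100 → van 1  [load 1000/1000]
  700 → van 2 (new)  [load 700/1000]
  900 → van 3 (new)  [load 900/1000]
  900 → van 4 (new)  [load 900/1000]
  500 → van 5 (new)  [load 500/1000]
  300 → van 2  [load 1000/1000]
5 vans opened.

5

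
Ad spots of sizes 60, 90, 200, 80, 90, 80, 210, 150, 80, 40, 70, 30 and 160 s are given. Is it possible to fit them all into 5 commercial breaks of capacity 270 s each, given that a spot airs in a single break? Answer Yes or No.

Yes

A valid assignment using 5 commercial breaks:
  break 1: 210 + 60 = 270
  break 2: 200 + 70 = 270
  break 3: 160 + 80 + 30 = 270
  break 4: 150 + 80 + 40 = 270
  break 5: 90 + 90 + 80 = 260
Every load is within 270 s, so 5 commercial breaks suffice.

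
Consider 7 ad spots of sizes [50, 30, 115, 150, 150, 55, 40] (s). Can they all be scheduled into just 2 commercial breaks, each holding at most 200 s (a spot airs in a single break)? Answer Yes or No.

Total = 590 s; ⌈590/200⌉ = 3.
At least 3 commercial breaks are required, but only 2 are allowed.

No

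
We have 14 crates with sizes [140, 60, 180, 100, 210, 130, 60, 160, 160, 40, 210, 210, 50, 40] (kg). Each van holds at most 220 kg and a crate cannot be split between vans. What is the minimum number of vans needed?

Total = 210 + 210 + 210 + 180 + 160 + 160 + 140 + 130 + 100 + 60 + 60 + 50 + 40 + 40 = 1750 kg.
Lower bound: ⌈1750/220⌉ = 8 vans.
A packing using 9 vans:
  van 1: 210 = 210
  van 2: 210 = 210
  van 3: 210 = 210
  van 4: 180 + 40 = 220
  van 5: 160 + 60 = 220
  van 6: 160 + 60 = 220
  van 7: 140 + 50 = 190
  van 8: 130 + 40 = 170
  van 9: 100 = 100
No arrangement into 8 vans stays within capacity, so 9 is optimal.

9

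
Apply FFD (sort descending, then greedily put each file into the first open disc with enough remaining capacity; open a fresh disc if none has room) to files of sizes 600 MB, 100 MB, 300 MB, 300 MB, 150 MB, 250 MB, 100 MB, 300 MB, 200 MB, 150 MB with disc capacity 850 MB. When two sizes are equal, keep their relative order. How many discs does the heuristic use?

Sorted descending: 600, 300, 300, 300, 250, 200, 150, 150, 100, 100.
  600 → disc 1 (new)  [load 600/850]
  300 → disc 2 (new)  [load 300/850]
  300 → disc 2  [load 600/850]
  300 → disc 3 (new)  [load 300/850]
  250 → disc 1  [load 850/850]
  200 → disc 2  [load 800/850]
  150 → disc 3  [load 450/850]
  150 → disc 3  [load 600/850]
  100 → disc 3  [load 700/850]
  100 → disc 3  [load 800/850]
3 discs opened.

3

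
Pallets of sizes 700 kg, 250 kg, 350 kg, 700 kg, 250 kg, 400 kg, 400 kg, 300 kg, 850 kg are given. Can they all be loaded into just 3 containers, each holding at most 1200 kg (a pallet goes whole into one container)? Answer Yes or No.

Total = 4200 kg; ⌈4200/1200⌉ = 4.
At least 4 containers are required, but only 3 are allowed.

No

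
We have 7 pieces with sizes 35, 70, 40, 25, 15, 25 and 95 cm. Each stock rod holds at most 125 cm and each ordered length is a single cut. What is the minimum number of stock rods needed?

3

Total = 95 + 70 + 40 + 35 + 25 + 25 + 15 = 305 cm.
Lower bound: ⌈305/125⌉ = 3 stock rods.
A packing using 3 stock rods:
  stock rod 1: 95 + 25 = 120
  stock rod 2: 70 + 40 + 15 = 125
  stock rod 3: 35 + 25 = 60
This matches the lower bound, so 3 is optimal.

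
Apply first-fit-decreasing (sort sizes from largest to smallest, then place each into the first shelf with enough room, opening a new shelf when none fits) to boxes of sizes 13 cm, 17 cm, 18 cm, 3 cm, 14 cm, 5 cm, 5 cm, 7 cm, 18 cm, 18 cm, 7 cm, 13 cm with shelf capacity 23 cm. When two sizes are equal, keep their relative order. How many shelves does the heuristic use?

Sorted descending: 18, 18, 18, 17, 14, 13, 13, 7, 7, 5, 5, 3.
  18 → shelf 1 (new)  [load 18/23]
  18 → shelf 2 (new)  [load 18/23]
  18 → shelf 3 (new)  [load 18/23]
  17 → shelf 4 (new)  [load 17/23]
  14 → shelf 5 (new)  [load 14/23]
  13 → shelf 6 (new)  [load 13/23]
  13 → shelf 7 (new)  [load 13/23]
  7 → shelf 5  [load 21/23]
  7 → shelf 6  [load 20/23]
  5 → shelf 1  [load 23/23]
  5 → shelf 2  [load 23/23]
  3 → shelf 3  [load 21/23]
7 shelves opened.

7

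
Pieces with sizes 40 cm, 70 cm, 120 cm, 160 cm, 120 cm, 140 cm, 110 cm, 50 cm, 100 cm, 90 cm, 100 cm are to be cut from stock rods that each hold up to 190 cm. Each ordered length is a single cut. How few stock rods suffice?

Total = 160 + 140 + 120 + 120 + 110 + 100 + 100 + 90 + 70 + 50 + 40 = 1100 cm.
Lower bound: ⌈1100/190⌉ = 6 stock rods.
Also, 7 pieces each exceed 95 cm, and no two of those can share a stock rod, so at least 7 stock rods are needed.
A packing using 7 stock rods:
  stock rod 1: 160 = 160
  stock rod 2: 140 + 50 = 190
  stock rod 3: 120 + 70 = 190
  stock rod 4: 120 + 40 = 160
  stock rod 5: 110 = 110
  stock rod 6: 100 + 90 = 190
  stock rod 7: 100 = 100
This matches the lower bound, so 7 is optimal.

7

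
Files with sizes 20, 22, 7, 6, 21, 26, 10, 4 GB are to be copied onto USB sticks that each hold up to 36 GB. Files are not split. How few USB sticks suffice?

Total = 26 + 22 + 21 + 20 + 10 + 7 + 6 + 4 = 116 GB.
Lower bound: ⌈116/36⌉ = 4 USB sticks.
A packing using 4 USB sticks:
  USB stick 1: 26 + 10 = 36
  USB stick 2: 22 + 7 + 6 = 35
  USB stick 3: 21 + 4 = 25
  USB stick 4: 20 = 20
This matches the lower bound, so 4 is optimal.

4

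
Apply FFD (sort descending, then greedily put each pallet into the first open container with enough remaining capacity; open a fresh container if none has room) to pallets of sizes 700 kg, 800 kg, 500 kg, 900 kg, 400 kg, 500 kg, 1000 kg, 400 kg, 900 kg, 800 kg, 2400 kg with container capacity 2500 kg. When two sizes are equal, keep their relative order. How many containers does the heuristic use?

Sorted descending: 2400, 1000, 900, 900, 800, 800, 700, 500, 500, 400, 400.
  2400 → container 1 (new)  [load 2400/2500]
  1000 → container 2 (new)  [load 1000/2500]
  900 → container 2  [load 1900/2500]
  900 → container 3 (new)  [load 900/2500]
  800 → container 3  [load 1700/2500]
  800 → container 3  [load 2500/2500]
  700 → container 4 (new)  [load 700/2500]
  500 → container 2  [load 2400/2500]
  500 → container 4  [load 1200/2500]
  400 → container 4  [load 1600/2500]
  400 → container 4  [load 2000/2500]
4 containers opened.

4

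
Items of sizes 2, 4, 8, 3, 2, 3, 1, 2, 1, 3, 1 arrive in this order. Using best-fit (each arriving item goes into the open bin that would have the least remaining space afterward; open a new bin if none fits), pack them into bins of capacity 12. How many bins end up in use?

  2 → bin 1 (new)  [load 2/12]
  4 → bin 1  [load 6/12]
  8 → bin 2 (new)  [load 8/12]
  3 → bin 2  [load 11/12]
  2 → bin 1  [load 8/12]
  3 → bin 1  [load 11/12]
  1 → bin 1  [load 12/12]
  2 → bin 3 (new)  [load 2/12]
  1 → bin 2  [load 12/12]
  3 → bin 3  [load 5/12]
  1 → bin 3  [load 6/12]
3 bins opened.

3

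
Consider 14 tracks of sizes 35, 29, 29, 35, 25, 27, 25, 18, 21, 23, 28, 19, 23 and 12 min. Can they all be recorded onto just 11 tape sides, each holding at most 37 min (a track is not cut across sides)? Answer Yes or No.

Total = 349 min; ⌈349/37⌉ = 10.
12 tracks each exceed half the capacity and cannot share a side, forcing at least 12 tape sides.
At least 12 tape sides are required, but only 11 are allowed.

No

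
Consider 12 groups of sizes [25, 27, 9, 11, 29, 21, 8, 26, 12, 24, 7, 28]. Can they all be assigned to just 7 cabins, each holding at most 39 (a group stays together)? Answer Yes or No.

A valid assignment using 7 cabins:
  cabin 1: 29 + 9 = 38
  cabin 2: 28 + 11 = 39
  cabin 3: 27 + 12 = 39
  cabin 4: 26 + 8 = 34
  cabin 5: 25 + 7 = 32
  cabin 6: 24 = 24
  cabin 7: 21 = 21
Every load is within 39, so 7 cabins suffice.

Yes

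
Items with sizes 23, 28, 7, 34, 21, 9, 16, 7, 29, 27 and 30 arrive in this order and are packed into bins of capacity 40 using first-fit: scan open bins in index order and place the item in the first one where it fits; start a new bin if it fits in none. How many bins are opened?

7

  23 → bin 1 (new)  [load 23/40]
  28 → bin 2 (new)  [load 28/40]
  7 → bin 1  [load 30/40]
  34 → bin 3 (new)  [load 34/40]
  21 → bin 4 (new)  [load 21/40]
  9 → bin 1  [load 39/40]
  16 → bin 4  [load 37/40]
  7 → bin 2  [load 35/40]
  29 → bin 5 (new)  [load 29/40]
  27 → bin 6 (new)  [load 27/40]
  30 → bin 7 (new)  [load 30/40]
7 bins opened.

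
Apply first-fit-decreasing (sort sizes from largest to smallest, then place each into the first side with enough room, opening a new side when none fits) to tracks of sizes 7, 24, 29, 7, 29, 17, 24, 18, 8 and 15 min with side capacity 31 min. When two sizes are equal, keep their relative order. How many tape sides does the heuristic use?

7

Sorted descending: 29, 29, 24, 24, 18, 17, 15, 8, 7, 7.
  29 → side 1 (new)  [load 29/31]
  29 → side 2 (new)  [load 29/31]
  24 → side 3 (new)  [load 24/31]
  24 → side 4 (new)  [load 24/31]
  18 → side 5 (new)  [load 18/31]
  17 → side 6 (new)  [load 17/31]
  15 → side 7 (new)  [load 15/31]
  8 → side 5  [load 26/31]
  7 → side 3  [load 31/31]
  7 → side 4  [load 31/31]
7 tape sides opened.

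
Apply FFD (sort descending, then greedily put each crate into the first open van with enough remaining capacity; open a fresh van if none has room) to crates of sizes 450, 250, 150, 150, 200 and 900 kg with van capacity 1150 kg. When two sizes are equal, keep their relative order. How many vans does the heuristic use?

2

Sorted descending: 900, 450, 250, 200, 150, 150.
  900 → van 1 (new)  [load 900/1150]
  450 → van 2 (new)  [load 450/1150]
  250 → van 1  [load 1150/1150]
  200 → van 2  [load 650/1150]
  150 → van 2  [load 800/1150]
  150 → van 2  [load 950/1150]
2 vans opened.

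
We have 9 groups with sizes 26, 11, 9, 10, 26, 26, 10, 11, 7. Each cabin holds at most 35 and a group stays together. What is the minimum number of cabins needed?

5

Total = 26 + 26 + 26 + 11 + 11 + 10 + 10 + 9 + 7 = 136.
Lower bound: ⌈136/35⌉ = 4 cabins.
A packing using 5 cabins:
  cabin 1: 26 + 9 = 35
  cabin 2: 26 + 7 = 33
  cabin 3: 26 = 26
  cabin 4: 11 + 11 + 10 = 32
  cabin 5: 10 = 10
No arrangement into 4 cabins stays within capacity, so 5 is optimal.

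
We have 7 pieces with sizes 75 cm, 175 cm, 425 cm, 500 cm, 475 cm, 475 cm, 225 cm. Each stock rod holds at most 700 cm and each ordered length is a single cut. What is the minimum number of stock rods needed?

Total = 500 + 475 + 475 + 425 + 225 + 175 + 75 = 2350 cm.
Lower bound: ⌈2350/700⌉ = 4 stock rods.
A packing using 4 stock rods:
  stock rod 1: 500 + 175 = 675
  stock rod 2: 475 + 225 = 700
  stock rod 3: 475 + 75 = 550
  stock rod 4: 425 = 425
This matches the lower bound, so 4 is optimal.

4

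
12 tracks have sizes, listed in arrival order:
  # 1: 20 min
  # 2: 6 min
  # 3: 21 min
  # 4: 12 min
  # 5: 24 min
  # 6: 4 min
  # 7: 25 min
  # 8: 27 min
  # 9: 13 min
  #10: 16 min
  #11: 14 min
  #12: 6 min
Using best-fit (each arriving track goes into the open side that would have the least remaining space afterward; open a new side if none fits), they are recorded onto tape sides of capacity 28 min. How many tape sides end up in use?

8

  20 → side 1 (new)  [load 20/28]
  6 → side 1  [load 26/28]
  21 → side 2 (new)  [load 21/28]
  12 → side 3 (new)  [load 12/28]
  24 → side 4 (new)  [load 24/28]
  4 → side 4  [load 28/28]
  25 → side 5 (new)  [load 25/28]
  27 → side 6 (new)  [load 27/28]
  13 → side 3  [load 25/28]
  16 → side 7 (new)  [load 16/28]
  14 → side 8 (new)  [load 14/28]
  6 → side 2  [load 27/28]
8 tape sides opened.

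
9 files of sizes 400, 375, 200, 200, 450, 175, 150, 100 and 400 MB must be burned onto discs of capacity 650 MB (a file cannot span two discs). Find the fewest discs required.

4

Total = 450 + 400 + 400 + 375 + 200 + 200 + 175 + 150 + 100 = 2450 MB.
Lower bound: ⌈2450/650⌉ = 4 discs.
A packing using 4 discs:
  disc 1: 450 + 200 = 650
  disc 2: 400 + 200 = 600
  disc 3: 400 + 175 = 575
  disc 4: 375 + 150 + 100 = 625
This matches the lower bound, so 4 is optimal.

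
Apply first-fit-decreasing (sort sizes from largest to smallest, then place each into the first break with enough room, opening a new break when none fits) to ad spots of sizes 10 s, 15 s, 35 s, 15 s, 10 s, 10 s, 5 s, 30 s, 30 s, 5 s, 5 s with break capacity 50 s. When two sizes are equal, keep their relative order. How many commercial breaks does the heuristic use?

4

Sorted descending: 35, 30, 30, 15, 15, 10, 10, 10, 5, 5, 5.
  35 → break 1 (new)  [load 35/50]
  30 → break 2 (new)  [load 30/50]
  30 → break 3 (new)  [load 30/50]
  15 → break 1  [load 50/50]
  15 → break 2  [load 45/50]
  10 → break 3  [load 40/50]
  10 → break 3  [load 50/50]
  10 → break 4 (new)  [load 10/50]
  5 → break 2  [load 50/50]
  5 → break 4  [load 15/50]
  5 → break 4  [load 20/50]
4 commercial breaks opened.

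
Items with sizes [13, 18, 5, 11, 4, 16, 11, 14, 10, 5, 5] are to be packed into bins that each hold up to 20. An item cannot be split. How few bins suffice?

7

Total = 18 + 16 + 14 + 13 + 11 + 11 + 10 + 5 + 5 + 5 + 4 = 112.
Lower bound: ⌈112/20⌉ = 6 bins.
A packing using 7 bins:
  bin 1: 18 = 18
  bin 2: 16 + 4 = 20
  bin 3: 14 + 5 = 19
  bin 4: 13 + 5 = 18
  bin 5: 11 + 5 = 16
  bin 6: 11 = 11
  bin 7: 10 = 10
No arrangement into 6 bins stays within capacity, so 7 is optimal.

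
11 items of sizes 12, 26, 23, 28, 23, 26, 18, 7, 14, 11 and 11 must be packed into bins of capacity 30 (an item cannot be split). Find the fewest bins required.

8

Total = 28 + 26 + 26 + 23 + 23 + 18 + 14 + 12 + 11 + 11 + 7 = 199.
Lower bound: ⌈199/30⌉ = 7 bins.
A packing using 8 bins:
  bin 1: 28 = 28
  bin 2: 26 = 26
  bin 3: 26 = 26
  bin 4: 23 + 7 = 30
  bin 5: 23 = 23
  bin 6: 18 + 12 = 30
  bin 7: 14 + 11 = 25
  bin 8: 11 = 11
No arrangement into 7 bins stays within capacity, so 8 is optimal.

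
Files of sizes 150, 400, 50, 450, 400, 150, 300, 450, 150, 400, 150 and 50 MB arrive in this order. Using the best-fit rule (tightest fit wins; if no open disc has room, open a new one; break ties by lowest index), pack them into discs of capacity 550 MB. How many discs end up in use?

6

  150 → disc 1 (new)  [load 150/550]
  400 → disc 1  [load 550/550]
  50 → disc 2 (new)  [load 50/550]
  450 → disc 2  [load 500/550]
  400 → disc 3 (new)  [load 400/550]
  150 → disc 3  [load 550/550]
  300 → disc 4 (new)  [load 300/550]
  450 → disc 5 (new)  [load 450/550]
  150 → disc 4  [load 450/550]
  400 → disc 6 (new)  [load 400/550]
  150 → disc 6  [load 550/550]
  50 → disc 2  [load 550/550]
6 discs opened.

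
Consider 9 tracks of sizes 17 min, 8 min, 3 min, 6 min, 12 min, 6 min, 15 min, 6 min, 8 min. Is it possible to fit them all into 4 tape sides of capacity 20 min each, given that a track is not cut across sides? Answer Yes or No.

No

Total = 81 min; ⌈81/20⌉ = 5.
At least 5 tape sides are required, but only 4 are allowed.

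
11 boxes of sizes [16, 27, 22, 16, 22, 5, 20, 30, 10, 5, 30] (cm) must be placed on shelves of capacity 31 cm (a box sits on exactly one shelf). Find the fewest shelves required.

8

Total = 30 + 30 + 27 + 22 + 22 + 20 + 16 + 16 + 10 + 5 + 5 = 203 cm.
Lower bound: ⌈203/31⌉ = 7 shelves.
Also, 8 boxes each exceed 31/2 cm, and no two of those can share a shelf, so at least 8 shelves are needed.
A packing using 8 shelves:
  shelf 1: 30 = 30
  shelf 2: 30 = 30
  shelf 3: 27 = 27
  shelf 4: 22 + 5 = 27
  shelf 5: 22 + 5 = 27
  shelf 6: 20 + 10 = 30
  shelf 7: 16 = 16
  shelf 8: 16 = 16
This matches the lower bound, so 8 is optimal.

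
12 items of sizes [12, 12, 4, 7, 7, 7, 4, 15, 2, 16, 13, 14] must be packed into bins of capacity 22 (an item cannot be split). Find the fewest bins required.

Total = 16 + 15 + 14 + 13 + 12 + 12 + 7 + 7 + 7 + 4 + 4 + 2 = 113.
Lower bound: ⌈113/22⌉ = 6 bins.
A packing using 6 bins:
  bin 1: 16 + 4 + 2 = 22
  bin 2: 15 + 7 = 22
  bin 3: 14 + 7 = 21
  bin 4: 13 + 7 = 20
  bin 5: 12 + 4 = 16
  bin 6: 12 = 12
This matches the lower bound, so 6 is optimal.

6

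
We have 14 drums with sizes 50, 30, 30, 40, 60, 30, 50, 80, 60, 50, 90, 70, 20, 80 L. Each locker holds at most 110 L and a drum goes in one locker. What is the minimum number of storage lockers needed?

7

Total = 90 + 80 + 80 + 70 + 60 + 60 + 50 + 50 + 50 + 40 + 30 + 30 + 30 + 20 = 740 L.
Lower bound: ⌈740/110⌉ = 7 storage lockers.
A packing using 7 storage lockers:
  locker 1: 90 + 20 = 110
  locker 2: 80 + 30 = 110
  locker 3: 80 + 30 = 110
  locker 4: 70 + 40 = 110
  locker 5: 60 + 50 = 110
  locker 6: 60 + 50 = 110
  locker 7: 50 + 30 = 80
This matches the lower bound, so 7 is optimal.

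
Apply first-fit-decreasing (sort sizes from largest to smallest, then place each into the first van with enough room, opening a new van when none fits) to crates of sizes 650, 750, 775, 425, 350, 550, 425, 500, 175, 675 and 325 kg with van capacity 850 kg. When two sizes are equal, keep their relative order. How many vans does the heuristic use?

8

Sorted descending: 775, 750, 675, 650, 550, 500, 425, 425, 350, 325, 175.
  775 → van 1 (new)  [load 775/850]
  750 → van 2 (new)  [load 750/850]
  675 → van 3 (new)  [load 675/850]
  650 → van 4 (new)  [load 650/850]
  550 → van 5 (new)  [load 550/850]
  500 → van 6 (new)  [load 500/850]
  425 → van 7 (new)  [load 425/850]
  425 → van 7  [load 850/850]
  350 → van 6  [load 850/850]
  325 → van 8 (new)  [load 325/850]
  175 → van 3  [load 850/850]
8 vans opened.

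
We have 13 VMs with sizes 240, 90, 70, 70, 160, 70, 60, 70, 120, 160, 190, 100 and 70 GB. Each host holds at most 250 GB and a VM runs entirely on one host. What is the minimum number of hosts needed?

Total = 240 + 190 + 160 + 160 + 120 + 100 + 90 + 70 + 70 + 70 + 70 + 70 + 60 = 1470 GB.
Lower bound: ⌈1470/250⌉ = 6 hosts.
A packing using 7 hosts:
  host 1: 240 = 240
  host 2: 190 + 60 = 250
  host 3: 160 + 90 = 250
  host 4: 160 + 70 = 230
  host 5: 120 + 100 = 220
  host 6: 70 + 70 + 70 = 210
  host 7: 70 = 70
No arrangement into 6 hosts stays within capacity, so 7 is optimal.

7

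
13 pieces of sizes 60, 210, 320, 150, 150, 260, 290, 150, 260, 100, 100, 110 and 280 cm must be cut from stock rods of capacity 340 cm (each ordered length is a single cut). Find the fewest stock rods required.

9

Total = 320 + 290 + 280 + 260 + 260 + 210 + 150 + 150 + 150 + 110 + 100 + 100 + 60 = 2440 cm.
Lower bound: ⌈2440/340⌉ = 8 stock rods.
A packing using 9 stock rods:
  stock rod 1: 320 = 320
  stock rod 2: 290 = 290
  stock rod 3: 280 + 60 = 340
  stock rod 4: 260 = 260
  stock rod 5: 260 = 260
  stock rod 6: 210 + 110 = 320
  stock rod 7: 150 + 150 = 300
  stock rod 8: 150 + 100 = 250
  stock rod 9: 100 = 100
No arrangement into 8 stock rods stays within capacity, so 9 is optimal.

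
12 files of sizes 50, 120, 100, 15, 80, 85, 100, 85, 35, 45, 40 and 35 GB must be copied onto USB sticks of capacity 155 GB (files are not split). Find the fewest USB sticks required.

Total = 120 + 100 + 100 + 85 + 85 + 80 + 50 + 45 + 40 + 35 + 35 + 15 = 790 GB.
Lower bound: ⌈790/155⌉ = 6 USB sticks.
A packing using 6 USB sticks:
  USB stick 1: 120 + 35 = 155
  USB stick 2: 100 + 50 = 150
  USB stick 3: 100 + 45 = 145
  USB stick 4: 85 + 40 + 15 = 140
  USB stick 5: 85 + 35 = 120
  USB stick 6: 80 = 80
This matches the lower bound, so 6 is optimal.

6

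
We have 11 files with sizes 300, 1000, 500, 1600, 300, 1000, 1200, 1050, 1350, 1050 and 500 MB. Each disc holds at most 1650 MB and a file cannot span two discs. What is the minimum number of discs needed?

Total = 1600 + 1350 + 1200 + 1050 + 1050 + 1000 + 1000 + 500 + 500 + 300 + 300 = 9850 MB.
Lower bound: ⌈9850/1650⌉ = 6 discs.
Also, 7 files each exceed 825 MB, and no two of those can share a disc, so at least 7 discs are needed.
A packing using 7 discs:
  disc 1: 1600 = 1600
  disc 2: 1350 + 300 = 1650
  disc 3: 1200 + 300 = 1500
  disc 4: 1050 + 500 = 1550
  disc 5: 1050 + 500 = 1550
  disc 6: 1000 = 1000
  disc 7: 1000 = 1000
This matches the lower bound, so 7 is optimal.

7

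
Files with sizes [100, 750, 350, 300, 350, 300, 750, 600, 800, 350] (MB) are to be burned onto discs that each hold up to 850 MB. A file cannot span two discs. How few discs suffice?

7

Total = 800 + 750 + 750 + 600 + 350 + 350 + 350 + 300 + 300 + 100 = 4650 MB.
Lower bound: ⌈4650/850⌉ = 6 discs.
A packing using 7 discs:
  disc 1: 800 = 800
  disc 2: 750 + 100 = 850
  disc 3: 750 = 750
  disc 4: 600 = 600
  disc 5: 350 + 350 = 700
  disc 6: 350 + 300 = 650
  disc 7: 300 = 300
No arrangement into 6 discs stays within capacity, so 7 is optimal.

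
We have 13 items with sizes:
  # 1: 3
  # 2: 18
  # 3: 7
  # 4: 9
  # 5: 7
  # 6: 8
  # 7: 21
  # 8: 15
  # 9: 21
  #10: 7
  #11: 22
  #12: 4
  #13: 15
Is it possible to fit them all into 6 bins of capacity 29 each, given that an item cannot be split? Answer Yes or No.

A valid assignment using 6 bins:
  bin 1: 22 + 7 = 29
  bin 2: 21 + 8 = 29
  bin 3: 21 + 7 = 28
  bin 4: 18 + 9 = 27
  bin 5: 15 + 7 + 4 + 3 = 29
  bin 6: 15 = 15
Every load is within 29, so 6 bins suffice.

Yes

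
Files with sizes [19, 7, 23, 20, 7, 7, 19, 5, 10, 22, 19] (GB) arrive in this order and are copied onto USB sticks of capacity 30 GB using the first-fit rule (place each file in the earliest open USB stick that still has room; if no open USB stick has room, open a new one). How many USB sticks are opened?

6

  19 → USB stick 1 (new)  [load 19/30]
  7 → USB stick 1  [load 26/30]
  23 → USB stick 2 (new)  [load 23/30]
  20 → USB stick 3 (new)  [load 20/30]
  7 → USB stick 2  [load 30/30]
  7 → USB stick 3  [load 27/30]
  19 → USB stick 4 (new)  [load 19/30]
  5 → USB stick 4  [load 24/30]
  10 → USB stick 5 (new)  [load 10/30]
  22 → USB stick 6 (new)  [load 22/30]
  19 → USB stick 5  [load 29/30]
6 USB sticks opened.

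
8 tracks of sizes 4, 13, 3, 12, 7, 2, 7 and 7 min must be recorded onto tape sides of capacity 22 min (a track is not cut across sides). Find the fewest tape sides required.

Total = 13 + 12 + 7 + 7 + 7 + 4 + 3 + 2 = 55 min.
Lower bound: ⌈55/22⌉ = 3 tape sides.
A packing using 3 tape sides:
  side 1: 13 + 7 + 2 = 22
  side 2: 12 + 7 + 3 = 22
  side 3: 7 + 4 = 11
This matches the lower bound, so 3 is optimal.

3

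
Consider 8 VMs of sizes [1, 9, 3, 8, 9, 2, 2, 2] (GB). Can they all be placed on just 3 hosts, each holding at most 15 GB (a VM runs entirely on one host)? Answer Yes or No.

A valid assignment using 3 hosts:
  host 1: 9 + 3 + 2 + 1 = 15
  host 2: 9 + 2 + 2 = 13
  host 3: 8 = 8
Every load is within 15 GB, so 3 hosts suffice.

Yes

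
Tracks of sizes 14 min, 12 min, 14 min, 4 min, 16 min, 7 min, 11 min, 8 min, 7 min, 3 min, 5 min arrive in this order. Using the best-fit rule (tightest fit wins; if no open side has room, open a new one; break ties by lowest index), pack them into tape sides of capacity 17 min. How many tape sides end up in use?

7

  14 → side 1 (new)  [load 14/17]
  12 → side 2 (new)  [load 12/17]
  14 → side 3 (new)  [load 14/17]
  4 → side 2  [load 16/17]
  16 → side 4 (new)  [load 16/17]
  7 → side 5 (new)  [load 7/17]
  11 → side 6 (new)  [load 11/17]
  8 → side 5  [load 15/17]
  7 → side 7 (new)  [load 7/17]
  3 → side 1  [load 17/17]
  5 → side 6  [load 16/17]
7 tape sides opened.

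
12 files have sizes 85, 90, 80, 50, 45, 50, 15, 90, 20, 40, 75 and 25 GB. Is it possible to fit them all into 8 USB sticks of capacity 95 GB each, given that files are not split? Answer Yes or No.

Yes

A valid assignment using 8 USB sticks:
  USB stick 1: 90 = 90
  USB stick 2: 90 = 90
  USB stick 3: 85 = 85
  USB stick 4: 80 + 15 = 95
  USB stick 5: 75 + 20 = 95
  USB stick 6: 50 + 45 = 95
  USB stick 7: 50 + 40 = 90
  USB stick 8: 25 = 25
Every load is within 95 GB, so 8 USB sticks suffice.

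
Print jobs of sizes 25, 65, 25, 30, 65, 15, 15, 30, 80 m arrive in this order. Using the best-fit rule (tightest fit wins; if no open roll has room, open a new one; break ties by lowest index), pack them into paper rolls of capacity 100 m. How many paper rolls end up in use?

4

  25 → roll 1 (new)  [load 25/100]
  65 → roll 1  [load 90/100]
  25 → roll 2 (new)  [load 25/100]
  30 → roll 2  [load 55/100]
  65 → roll 3 (new)  [load 65/100]
  15 → roll 3  [load 80/100]
  15 → roll 3  [load 95/100]
  30 → roll 2  [load 85/100]
  80 → roll 4 (new)  [load 80/100]
4 paper rolls opened.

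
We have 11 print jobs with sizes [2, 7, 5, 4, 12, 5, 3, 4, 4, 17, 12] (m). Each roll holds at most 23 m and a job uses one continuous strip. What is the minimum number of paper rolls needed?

Total = 17 + 12 + 12 + 7 + 5 + 5 + 4 + 4 + 4 + 3 + 2 = 75 m.
Lower bound: ⌈75/23⌉ = 4 paper rolls.
A packing using 4 paper rolls:
  roll 1: 17 + 5 = 22
  roll 2: 12 + 7 + 4 = 23
  roll 3: 12 + 5 + 4 + 2 = 23
  roll 4: 4 + 3 = 7
This matches the lower bound, so 4 is optimal.

4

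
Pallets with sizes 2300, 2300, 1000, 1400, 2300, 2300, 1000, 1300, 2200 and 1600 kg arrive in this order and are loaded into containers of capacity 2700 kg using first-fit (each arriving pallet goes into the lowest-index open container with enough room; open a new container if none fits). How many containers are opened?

  2300 → container 1 (new)  [load 2300/2700]
  2300 → container 2 (new)  [load 2300/2700]
  1000 → container 3 (new)  [load 1000/2700]
  1400 → container 3  [load 2400/2700]
  2300 → container 4 (new)  [load 2300/2700]
  2300 → container 5 (new)  [load 2300/2700]
  1000 → container 6 (new)  [load 1000/2700]
  1300 → container 6  [load 2300/2700]
  2200 → container 7 (new)  [load 2200/2700]
  1600 → container 8 (new)  [load 1600/2700]
8 containers opened.

8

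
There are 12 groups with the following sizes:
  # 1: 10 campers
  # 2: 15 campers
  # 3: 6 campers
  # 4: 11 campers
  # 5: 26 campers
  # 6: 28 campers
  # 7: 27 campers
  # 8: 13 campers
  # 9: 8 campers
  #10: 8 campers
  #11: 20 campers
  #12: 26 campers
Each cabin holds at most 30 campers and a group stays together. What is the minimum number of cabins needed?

Total = 28 + 27 + 26 + 26 + 20 + 15 + 13 + 11 + 10 + 8 + 8 + 6 = 198 campers.
Lower bound: ⌈198/30⌉ = 7 cabins.
A packing using 8 cabins:
  cabin 1: 28 = 28
  cabin 2: 27 = 27
  cabin 3: 26 = 26
  cabin 4: 26 = 26
  cabin 5: 20 + 10 = 30
  cabin 6: 15 + 13 = 28
  cabin 7: 11 + 8 + 8 = 27
  cabin 8: 6 = 6
No arrangement into 7 cabins stays within capacity, so 8 is optimal.

8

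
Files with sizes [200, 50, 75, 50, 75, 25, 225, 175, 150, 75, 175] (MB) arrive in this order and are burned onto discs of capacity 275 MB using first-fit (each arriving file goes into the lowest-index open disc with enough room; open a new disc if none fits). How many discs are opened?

  200 → disc 1 (new)  [load 200/275]
  50 → disc 1  [load 250/275]
  75 → disc 2 (new)  [load 75/275]
  50 → disc 2  [load 125/275]
  75 → disc 2  [load 200/275]
  25 → disc 1  [load 275/275]
  225 → disc 3 (new)  [load 225/275]
  175 → disc 4 (new)  [load 175/275]
  150 → disc 5 (new)  [load 150/275]
  75 → disc 2  [load 275/275]
  175 → disc 6 (new)  [load 175/275]
6 discs opened.

6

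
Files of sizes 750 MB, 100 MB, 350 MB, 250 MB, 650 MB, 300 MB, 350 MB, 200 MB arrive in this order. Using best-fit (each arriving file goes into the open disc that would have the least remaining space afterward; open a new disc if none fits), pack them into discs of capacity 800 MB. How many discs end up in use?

5

  750 → disc 1 (new)  [load 750/800]
  100 → disc 2 (new)  [load 100/800]
  350 → disc 2  [load 450/800]
  250 → disc 2  [load 700/800]
  650 → disc 3 (new)  [load 650/800]
  300 → disc 4 (new)  [load 300/800]
  350 → disc 4  [load 650/800]
  200 → disc 5 (new)  [load 200/800]
5 discs opened.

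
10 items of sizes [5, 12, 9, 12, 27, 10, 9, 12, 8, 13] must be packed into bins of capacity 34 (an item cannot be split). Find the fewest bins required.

Total = 27 + 13 + 12 + 12 + 12 + 10 + 9 + 9 + 8 + 5 = 117.
Lower bound: ⌈117/34⌉ = 4 bins.
A packing using 4 bins:
  bin 1: 27 + 5 = 32
  bin 2: 13 + 12 + 9 = 34
  bin 3: 12 + 12 + 10 = 34
  bin 4: 9 + 8 = 17
This matches the lower bound, so 4 is optimal.

4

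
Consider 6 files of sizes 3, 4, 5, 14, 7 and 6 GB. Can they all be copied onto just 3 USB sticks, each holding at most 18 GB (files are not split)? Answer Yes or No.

A valid assignment using 3 USB sticks:
  USB stick 1: 14 + 4 = 18
  USB stick 2: 7 + 6 + 5 = 18
  USB stick 3: 3 = 3
Every load is within 18 GB, so 3 USB sticks suffice.

Yes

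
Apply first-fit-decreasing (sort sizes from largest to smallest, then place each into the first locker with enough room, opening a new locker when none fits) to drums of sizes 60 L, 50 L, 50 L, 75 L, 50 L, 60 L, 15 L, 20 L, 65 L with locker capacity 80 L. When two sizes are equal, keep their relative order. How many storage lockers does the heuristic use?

Sorted descending: 75, 65, 60, 60, 50, 50, 50, 20, 15.
  75 → locker 1 (new)  [load 75/80]
  65 → locker 2 (new)  [load 65/80]
  60 → locker 3 (new)  [load 60/80]
  60 → locker 4 (new)  [load 60/80]
  50 → locker 5 (new)  [load 50/80]
  50 → locker 6 (new)  [load 50/80]
  50 → locker 7 (new)  [load 50/80]
  20 → locker 3  [load 80/80]
  15 → locker 2  [load 80/80]
7 storage lockers opened.

7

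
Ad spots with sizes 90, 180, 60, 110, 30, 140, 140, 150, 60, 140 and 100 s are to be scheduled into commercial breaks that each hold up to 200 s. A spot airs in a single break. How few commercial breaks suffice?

Total = 180 + 150 + 140 + 140 + 140 + 110 + 100 + 90 + 60 + 60 + 30 = 1200 s.
Lower bound: ⌈1200/200⌉ = 6 commercial breaks.
A packing using 7 commercial breaks:
  break 1: 180 = 180
  break 2: 150 + 30 = 180
  break 3: 140 + 60 = 200
  break 4: 140 + 60 = 200
  break 5: 140 = 140
  break 6: 110 + 90 = 200
  break 7: 100 = 100
No arrangement into 6 commercial breaks stays within capacity, so 7 is optimal.

7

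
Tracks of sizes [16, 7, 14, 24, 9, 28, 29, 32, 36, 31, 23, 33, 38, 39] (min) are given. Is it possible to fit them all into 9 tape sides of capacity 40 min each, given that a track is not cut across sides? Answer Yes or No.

Total = 359 min; ⌈359/40⌉ = 9.
10 tracks each exceed half the capacity and cannot share a side, forcing at least 10 tape sides.
At least 10 tape sides are required, but only 9 are allowed.

No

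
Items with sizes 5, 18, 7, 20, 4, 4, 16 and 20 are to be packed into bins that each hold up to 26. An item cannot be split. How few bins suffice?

Total = 20 + 20 + 18 + 16 + 7 + 5 + 4 + 4 = 94.
Lower bound: ⌈94/26⌉ = 4 bins.
A packing using 4 bins:
  bin 1: 20 + 5 = 25
  bin 2: 20 + 4 = 24
  bin 3: 18 + 7 = 25
  bin 4: 16 + 4 = 20
This matches the lower bound, so 4 is optimal.

4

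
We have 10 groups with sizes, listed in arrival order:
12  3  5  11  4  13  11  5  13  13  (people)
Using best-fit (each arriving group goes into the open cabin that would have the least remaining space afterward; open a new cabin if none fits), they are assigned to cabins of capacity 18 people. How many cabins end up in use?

  12 → cabin 1 (new)  [load 12/18]
  3 → cabin 1  [load 15/18]
  5 → cabin 2 (new)  [load 5/18]
  11 → cabin 2  [load 16/18]
  4 → cabin 3 (new)  [load 4/18]
  13 → cabin 3  [load 17/18]
  11 → cabin 4 (new)  [load 11/18]
  5 → cabin 4  [load 16/18]
  13 → cabin 5 (new)  [load 13/18]
  13 → cabin 6 (new)  [load 13/18]
6 cabins opened.

6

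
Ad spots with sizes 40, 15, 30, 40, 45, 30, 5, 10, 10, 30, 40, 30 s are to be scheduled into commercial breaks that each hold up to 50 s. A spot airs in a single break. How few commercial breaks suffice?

8

Total = 45 + 40 + 40 + 40 + 30 + 30 + 30 + 30 + 15 + 10 + 10 + 5 = 325 s.
Lower bound: ⌈325/50⌉ = 7 commercial breaks.
Also, 8 ad spots each exceed 25 s, and no two of those can share a break, so at least 8 commercial breaks are needed.
A packing using 8 commercial breaks:
  break 1: 45 + 5 = 50
  break 2: 40 + 10 = 50
  break 3: 40 + 10 = 50
  break 4: 40 = 40
  break 5: 30 + 15 = 45
  break 6: 30 = 30
  break 7: 30 = 30
  break 8: 30 = 30
This matches the lower bound, so 8 is optimal.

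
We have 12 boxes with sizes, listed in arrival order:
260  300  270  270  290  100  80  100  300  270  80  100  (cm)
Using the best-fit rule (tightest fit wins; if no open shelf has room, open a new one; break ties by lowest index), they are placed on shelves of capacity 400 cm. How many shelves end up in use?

7

  260 → shelf 1 (new)  [load 260/400]
  300 → shelf 2 (new)  [load 300/400]
  270 → shelf 3 (new)  [load 270/400]
  270 → shelf 4 (new)  [load 270/400]
  290 → shelf 5 (new)  [load 290/400]
  100 → shelf 2  [load 400/400]
  80 → shelf 5  [load 370/400]
  100 → shelf 3  [load 370/400]
  300 → shelf 6 (new)  [load 300/400]
  270 → shelf 7 (new)  [load 270/400]
  80 → shelf 6  [load 380/400]
  100 → shelf 4  [load 370/400]
7 shelves opened.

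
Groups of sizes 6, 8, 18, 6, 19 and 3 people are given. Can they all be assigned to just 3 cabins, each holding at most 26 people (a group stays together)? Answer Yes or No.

Yes

A valid assignment using 3 cabins:
  cabin 1: 19 + 6 = 25
  cabin 2: 18 + 8 = 26
  cabin 3: 6 + 3 = 9
Every load is within 26 people, so 3 cabins suffice.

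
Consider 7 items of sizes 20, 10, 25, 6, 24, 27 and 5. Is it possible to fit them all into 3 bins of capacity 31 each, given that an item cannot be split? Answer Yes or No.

Total = 117; ⌈117/31⌉ = 4.
At least 4 bins are required, but only 3 are allowed.

No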